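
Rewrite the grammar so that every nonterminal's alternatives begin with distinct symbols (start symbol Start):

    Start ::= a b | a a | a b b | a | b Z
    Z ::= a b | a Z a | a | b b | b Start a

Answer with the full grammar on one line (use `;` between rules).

Start has alternatives sharing prefix 'a': factor to Start → a Start1 with Start1 → b | a | b b | ε.
Z has alternatives sharing prefix 'a': factor to Z → a Z1 with Z1 → b | Z a | ε.
Z has alternatives sharing prefix 'b': factor to Z → b Z2 with Z2 → b | Start a.
Start1 has alternatives sharing prefix 'b': factor to Start1 → b Start11 with Start11 → ε | b.

Start ::= b Z | a Start1; Z ::= a Z1 | b Z2; Start1 ::= a | ε | b Start11; Z1 ::= b | Z a | ε; Z2 ::= b | Start a; Start11 ::= ε | b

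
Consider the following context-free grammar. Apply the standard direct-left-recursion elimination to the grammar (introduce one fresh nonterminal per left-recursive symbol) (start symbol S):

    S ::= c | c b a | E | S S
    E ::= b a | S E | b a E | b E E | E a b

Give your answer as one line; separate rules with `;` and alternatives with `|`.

S ::= c S' | c b a S' | E S'; E ::= b a E' | S E E' | b a E E' | b E E E'; S' ::= S S' | eps; E' ::= a b E' | eps

Left recursion appears on S, E.
For S: α = {S}, β = {c, c b a, E}. Rewrite as S → β S' and S' → α S' | ε.
For E: α = {a b}, β = {b a, S E, b a E, b E E}. Rewrite as E → β E' and E' → α E' | ε.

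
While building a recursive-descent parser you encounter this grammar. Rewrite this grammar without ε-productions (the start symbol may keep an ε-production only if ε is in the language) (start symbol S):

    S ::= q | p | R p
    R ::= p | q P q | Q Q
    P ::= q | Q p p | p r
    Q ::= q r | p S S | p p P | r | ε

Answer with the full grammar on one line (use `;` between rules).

Nullable nonterminals: {Q, R}.
ε ∉ L(G), so no ε-production is kept.
Add the nullable-subset variants: R → Q Q gives Q Q | Q. P → Q p p gives Q p p | p p.

S ::= q | p | R p; R ::= p | q P q | Q Q | Q; P ::= q | Q p p | p p | p r; Q ::= q r | p S S | p p P | r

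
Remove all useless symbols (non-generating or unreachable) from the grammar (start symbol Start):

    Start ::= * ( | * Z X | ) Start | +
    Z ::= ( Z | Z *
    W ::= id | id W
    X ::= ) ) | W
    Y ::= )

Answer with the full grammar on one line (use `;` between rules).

Generating nonterminals: {Start, W, X, Y}.
Reachable from Start after that: {Start}.
Removed useless symbols: {W, X, Y, Z} and every production mentioning them.

Start ::= * ( | ) Start | +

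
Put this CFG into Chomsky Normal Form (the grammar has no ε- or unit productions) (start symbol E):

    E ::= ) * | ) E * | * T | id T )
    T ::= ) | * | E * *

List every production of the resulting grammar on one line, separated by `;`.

E ::= X1 X2 | X1 Y1 | X2 T | X3 Y2; T ::= ) | * | E Y3; X1 ::= ); X2 ::= *; X3 ::= id; Y1 ::= E X2; Y2 ::= T X1; Y3 ::= X2 X2

Introduce a nonterminal for each terminal appearing in a rule of length ≥ 2: X1 → ), X2 → *, X3 → id.
Binarize each right-hand side of length ≥ 3 by chaining fresh nonterminals (Y1, Y2, …): affected rules were E → X1 E X2; E → X3 T X1; T → E X2 X2.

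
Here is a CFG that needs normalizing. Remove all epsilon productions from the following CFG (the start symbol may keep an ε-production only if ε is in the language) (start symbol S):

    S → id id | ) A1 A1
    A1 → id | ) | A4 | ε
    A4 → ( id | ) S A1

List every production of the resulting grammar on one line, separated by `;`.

S → id id | ) A1 A1 | ) A1 | ); A1 → id | ) | A4; A4 → ( id | ) S A1 | ) S

Nullable set = {A1}.
ε ∉ L(G), so no ε-production is kept.
Expand every rule over subsets of its nullable positions: S → ) A1 A1 gives ) A1 A1 | ) A1 | ). A4 → ) S A1 gives ) S A1 | ) S.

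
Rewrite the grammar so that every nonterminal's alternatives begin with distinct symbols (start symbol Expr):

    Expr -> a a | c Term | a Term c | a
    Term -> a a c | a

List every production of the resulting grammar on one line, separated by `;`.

Expr has alternatives sharing prefix 'a': factor to Expr → a Expr1 with Expr1 → a | Term c | ε.
Term has alternatives sharing prefix 'a': factor to Term → a Term1 with Term1 → a c | ε.

Expr -> c Term | a Expr1; Term -> a Term1; Expr1 -> a | Term c | ε; Term1 -> a c | ε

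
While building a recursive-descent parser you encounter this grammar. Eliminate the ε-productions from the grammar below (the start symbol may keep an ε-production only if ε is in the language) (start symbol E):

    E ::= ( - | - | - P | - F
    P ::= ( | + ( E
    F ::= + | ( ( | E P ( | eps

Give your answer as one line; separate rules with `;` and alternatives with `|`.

The nullable symbols are {F}.
ε ∉ L(G), so no ε-production is kept.

E ::= ( - | - | - P | - F; P ::= ( | + ( E; F ::= + | ( ( | E P (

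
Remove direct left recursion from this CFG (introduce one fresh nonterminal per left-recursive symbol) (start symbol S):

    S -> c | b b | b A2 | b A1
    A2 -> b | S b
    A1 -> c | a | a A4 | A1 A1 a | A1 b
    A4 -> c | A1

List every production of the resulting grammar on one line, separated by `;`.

A1 is directly left-recursive.
For A1: α = {A1 a, b}, β = {c, a, a A4}. Rewrite as A1 → β A1' and A1' → α A1' | ε.

S -> c | b b | b A2 | b A1; A2 -> b | S b; A1 -> c A1' | a A1' | a A4 A1'; A4 -> c | A1; A1' -> A1 a A1' | b A1' | ε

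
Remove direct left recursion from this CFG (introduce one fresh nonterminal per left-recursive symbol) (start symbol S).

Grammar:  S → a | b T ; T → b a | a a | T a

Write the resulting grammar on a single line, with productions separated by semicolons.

S → a | b T; T → b a T' | a a T'; T' → a T' | ε

Left recursion appears on T.
For T: α = {a}, β = {b a, a a}. Rewrite as T → β T' and T' → α T' | ε.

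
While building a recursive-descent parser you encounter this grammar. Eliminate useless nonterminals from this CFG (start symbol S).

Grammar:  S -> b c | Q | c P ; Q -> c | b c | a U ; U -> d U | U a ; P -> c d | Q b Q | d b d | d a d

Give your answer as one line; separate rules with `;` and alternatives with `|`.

Generating nonterminals: {P, Q, S}.
Reachable from S after that: {P, Q, S}.
Removed useless symbols: {U} and every production mentioning them.

S -> b c | Q | c P; Q -> c | b c; P -> c d | Q b Q | d b d | d a d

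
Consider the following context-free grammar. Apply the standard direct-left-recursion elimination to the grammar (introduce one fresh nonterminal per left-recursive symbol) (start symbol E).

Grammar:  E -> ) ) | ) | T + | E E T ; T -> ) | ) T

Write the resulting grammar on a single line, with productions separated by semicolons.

E is directly left-recursive.
For E: α = {E T}, β = {) ), ), T +}. Rewrite as E → β E' and E' → α E' | ε.

E -> ) ) E' | ) E' | T + E'; T -> ) | ) T; E' -> E T E' | ε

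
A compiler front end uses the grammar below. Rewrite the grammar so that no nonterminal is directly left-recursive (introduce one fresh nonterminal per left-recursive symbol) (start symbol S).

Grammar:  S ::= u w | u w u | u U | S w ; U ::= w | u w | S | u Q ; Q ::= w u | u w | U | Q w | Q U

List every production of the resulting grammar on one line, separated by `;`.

S, Q are directly left-recursive.
For S: α = {w}, β = {u w, u w u, u U}. Rewrite as S → β S' and S' → α S' | ε.
For Q: α = {w, U}, β = {w u, u w, U}. Rewrite as Q → β Q' and Q' → α Q' | ε.

S ::= u w S' | u w u S' | u U S'; U ::= w | u w | S | u Q; Q ::= w u Q' | u w Q' | U Q'; S' ::= w S' | epsilon; Q' ::= w Q' | U Q' | epsilon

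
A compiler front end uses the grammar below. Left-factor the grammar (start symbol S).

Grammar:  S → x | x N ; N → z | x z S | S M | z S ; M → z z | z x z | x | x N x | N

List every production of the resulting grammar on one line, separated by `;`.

S → x S'; N → x z S | S M | z N'; M → N | z M' | x M''; S' → ε | N; N' → ε | S; M' → z | x z; M'' → ε | N x

S has alternatives sharing prefix 'x': factor to S → x S' with S' → ε | N.
N has alternatives sharing prefix 'z': factor to N → z N' with N' → ε | S.
M has alternatives sharing prefix 'z': factor to M → z M' with M' → z | x z.
M has alternatives sharing prefix 'x': factor to M → x M'' with M'' → ε | N x.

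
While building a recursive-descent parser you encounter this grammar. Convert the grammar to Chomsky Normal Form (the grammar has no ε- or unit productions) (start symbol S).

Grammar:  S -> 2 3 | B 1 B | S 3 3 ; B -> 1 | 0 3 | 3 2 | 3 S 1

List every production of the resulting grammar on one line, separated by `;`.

Introduce a nonterminal for each terminal appearing in a rule of length ≥ 2: X1 → 2, X2 → 3, X3 → 1, X4 → 0.
Binarize each right-hand side of length ≥ 3 by chaining fresh nonterminals (Y1, Y2, …): affected rules were S → B X3 B; S → S X2 X2; B → X2 S X3.

S -> X1 X2 | B Y1 | S Y2; B -> 1 | X4 X2 | X2 X1 | X2 Y3; X1 -> 2; X2 -> 3; X3 -> 1; X4 -> 0; Y1 -> X3 B; Y2 -> X2 X2; Y3 -> S X3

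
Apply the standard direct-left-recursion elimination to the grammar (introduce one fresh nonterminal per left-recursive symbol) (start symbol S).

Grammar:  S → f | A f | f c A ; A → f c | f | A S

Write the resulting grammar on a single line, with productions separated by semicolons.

S → f | A f | f c A; A → f c A' | f A'; A' → S A' | ε

Left recursion appears on A.
For A: α = {S}, β = {f c, f}. Rewrite as A → β A' and A' → α A' | ε.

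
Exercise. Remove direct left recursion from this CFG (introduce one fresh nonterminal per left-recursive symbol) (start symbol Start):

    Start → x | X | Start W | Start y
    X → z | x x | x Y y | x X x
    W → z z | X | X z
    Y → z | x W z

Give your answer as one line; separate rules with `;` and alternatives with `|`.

Left recursion appears on Start.
For Start: α = {W, y}, β = {x, X}. Rewrite as Start → β Start1 and Start1 → α Start1 | ε.

Start → x Start1 | X Start1; X → z | x x | x Y y | x X x; W → z z | X | X z; Y → z | x W z; Start1 → W Start1 | y Start1 | ε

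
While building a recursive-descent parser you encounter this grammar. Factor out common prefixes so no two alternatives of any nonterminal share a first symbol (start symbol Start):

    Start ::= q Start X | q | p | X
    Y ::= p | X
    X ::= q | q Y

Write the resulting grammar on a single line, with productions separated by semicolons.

Start has alternatives sharing prefix 'q': factor to Start → q Start1 with Start1 → Start X | ε.
X has alternatives sharing prefix 'q': factor to X → q X1 with X1 → ε | Y.

Start ::= p | X | q Start1; Y ::= p | X; X ::= q X1; Start1 ::= Start X | ε; X1 ::= ε | Y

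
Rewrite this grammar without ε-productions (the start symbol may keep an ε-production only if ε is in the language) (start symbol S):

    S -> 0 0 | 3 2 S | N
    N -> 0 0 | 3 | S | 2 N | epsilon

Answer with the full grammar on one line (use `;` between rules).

S -> 0 0 | 3 2 S | 3 2 | N | ε; N -> 0 0 | 3 | S | 2 N | 2

The nullable symbols are {N, S}.
ε ∈ L(G) since S is nullable, so keep S → ε.
Add the nullable-subset variants: S → 3 2 S gives 3 2 S | 3 2. N → 2 N gives 2 N | 2.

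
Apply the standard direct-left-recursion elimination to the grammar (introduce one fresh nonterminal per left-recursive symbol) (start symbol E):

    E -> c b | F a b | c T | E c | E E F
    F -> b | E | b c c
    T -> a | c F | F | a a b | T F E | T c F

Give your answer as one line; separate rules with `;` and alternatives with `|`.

Left recursion appears on E, T.
For E: α = {c, E F}, β = {c b, F a b, c T}. Rewrite as E → β E' and E' → α E' | ε.
For T: α = {F E, c F}, β = {a, c F, F, a a b}. Rewrite as T → β T' and T' → α T' | ε.

E -> c b E' | F a b E' | c T E'; F -> b | E | b c c; T -> a T' | c F T' | F T' | a a b T'; E' -> c E' | E F E' | ε; T' -> F E T' | c F T' | ε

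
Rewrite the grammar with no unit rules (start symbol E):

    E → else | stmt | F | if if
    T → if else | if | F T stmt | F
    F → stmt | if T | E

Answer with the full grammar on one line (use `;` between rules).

Unit pairs: E ⇒* {F}; F ⇒* {E}; T ⇒* {E, F}.
For every A with A ⇒* B via unit rules, add B's non-unit alternatives to A; then delete every rule of the form X → Y.

E → else | stmt | if if | if T; T → else | stmt | if if | if T | if else | if | F T stmt; F → else | stmt | if if | if T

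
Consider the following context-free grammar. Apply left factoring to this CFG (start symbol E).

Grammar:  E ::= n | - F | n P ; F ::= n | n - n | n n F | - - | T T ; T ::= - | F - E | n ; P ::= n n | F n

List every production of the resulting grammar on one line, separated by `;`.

E has alternatives sharing prefix 'n': factor to E → n E' with E' → ε | P.
F has alternatives sharing prefix 'n': factor to F → n F' with F' → ε | - n | n F.

E ::= - F | n E'; F ::= - - | T T | n F'; T ::= - | F - E | n; P ::= n n | F n; E' ::= ε | P; F' ::= ε | - n | n F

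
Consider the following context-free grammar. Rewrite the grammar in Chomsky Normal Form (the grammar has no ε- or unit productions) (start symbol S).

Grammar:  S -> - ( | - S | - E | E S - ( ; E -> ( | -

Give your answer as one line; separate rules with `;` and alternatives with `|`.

S -> X1 X2 | X1 S | X1 E | E Y1; E -> ( | -; X1 -> -; X2 -> (; Y1 -> S Y2; Y2 -> X1 X2

Introduce a nonterminal for each terminal appearing in a rule of length ≥ 2: X1 → -, X2 → (.
Binarize each right-hand side of length ≥ 3 by chaining fresh nonterminals (Y1, Y2, …): affected rules were S → E S X1 X2.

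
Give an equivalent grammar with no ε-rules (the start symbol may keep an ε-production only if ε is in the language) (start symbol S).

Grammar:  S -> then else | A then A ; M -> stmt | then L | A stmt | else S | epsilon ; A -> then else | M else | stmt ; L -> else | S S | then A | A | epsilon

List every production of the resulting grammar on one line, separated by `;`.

S -> then else | A then A; M -> stmt | then L | then | A stmt | else S; A -> then else | M else | else | stmt; L -> else | S S | then A | A

The nullable symbols are {L, M}.
ε ∉ L(G), so no ε-production is kept.
For each production, add variants omitting each subset of nullable occurrences: M → then L gives then L | then. A → M else gives M else | else.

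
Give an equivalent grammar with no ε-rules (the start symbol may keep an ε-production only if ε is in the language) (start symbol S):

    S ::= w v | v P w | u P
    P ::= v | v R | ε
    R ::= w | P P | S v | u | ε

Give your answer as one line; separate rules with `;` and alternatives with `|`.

Nullable nonterminals: {P, R}.
ε ∉ L(G), so no ε-production is kept.
Add the nullable-subset variants: S → v P w gives v P w | v w. S → u P gives u P | u. R → P P gives P P | P.

S ::= w v | v P w | v w | u P | u; P ::= v | v R; R ::= w | P P | P | S v | u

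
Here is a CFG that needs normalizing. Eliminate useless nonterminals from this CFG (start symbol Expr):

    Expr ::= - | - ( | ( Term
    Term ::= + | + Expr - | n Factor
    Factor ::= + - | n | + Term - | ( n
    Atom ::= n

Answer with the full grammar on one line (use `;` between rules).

Expr ::= - | - ( | ( Term; Term ::= + | + Expr - | n Factor; Factor ::= + - | n | + Term - | ( n

Generating nonterminals: {Atom, Expr, Factor, Term}.
Reachable from Expr after that: {Expr, Factor, Term}.
Removed useless symbols: {Atom} and every production mentioning them.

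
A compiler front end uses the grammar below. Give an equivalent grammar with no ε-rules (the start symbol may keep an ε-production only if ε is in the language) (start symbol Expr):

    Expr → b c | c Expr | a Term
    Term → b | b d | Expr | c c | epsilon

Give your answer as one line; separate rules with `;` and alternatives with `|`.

Expr → b c | c Expr | a Term | a; Term → b | b d | Expr | c c

The nullable symbols are {Term}.
ε ∉ L(G), so no ε-production is kept.
For each production, add variants omitting each subset of nullable occurrences: Expr → a Term gives a Term | a.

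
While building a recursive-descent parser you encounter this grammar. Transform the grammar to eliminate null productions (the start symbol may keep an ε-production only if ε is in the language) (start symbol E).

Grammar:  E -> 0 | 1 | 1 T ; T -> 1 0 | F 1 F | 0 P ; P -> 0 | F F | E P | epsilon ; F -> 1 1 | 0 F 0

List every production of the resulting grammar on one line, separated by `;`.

Nullable set = {P}.
ε ∉ L(G), so no ε-production is kept.
Expand every rule over subsets of its nullable positions: T → 0 P gives 0 P | 0. P → E P gives E P | E.

E -> 0 | 1 | 1 T; T -> 1 0 | F 1 F | 0 P | 0; P -> 0 | F F | E P | E; F -> 1 1 | 0 F 0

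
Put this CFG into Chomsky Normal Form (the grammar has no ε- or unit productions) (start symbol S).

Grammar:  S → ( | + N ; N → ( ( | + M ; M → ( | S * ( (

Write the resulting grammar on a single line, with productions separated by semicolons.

Introduce a nonterminal for each terminal appearing in a rule of length ≥ 2: X1 → +, X2 → (, X3 → *.
Binarize each right-hand side of length ≥ 3 by chaining fresh nonterminals (Y1, Y2, …): affected rules were M → S X3 X2 X2.

S → ( | X1 N; N → X2 X2 | X1 M; M → ( | S Y1; X1 → +; X2 → (; X3 → *; Y1 → X3 Y2; Y2 → X2 X2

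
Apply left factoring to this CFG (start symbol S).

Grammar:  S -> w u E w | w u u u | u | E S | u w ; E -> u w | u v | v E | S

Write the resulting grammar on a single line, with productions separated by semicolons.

S has alternatives sharing prefix 'w u': factor to S → w u S' with S' → E w | u u.
S has alternatives sharing prefix 'u': factor to S → u S'' with S'' → ε | w.
E has alternatives sharing prefix 'u': factor to E → u E' with E' → w | v.

S -> E S | w u S' | u S''; E -> v E | S | u E'; S' -> E w | u u; S'' -> ε | w; E' -> w | v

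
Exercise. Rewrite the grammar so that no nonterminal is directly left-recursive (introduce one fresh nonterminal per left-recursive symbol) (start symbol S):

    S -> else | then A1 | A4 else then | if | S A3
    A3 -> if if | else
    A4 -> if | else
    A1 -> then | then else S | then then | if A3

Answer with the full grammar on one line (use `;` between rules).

Left recursion appears on S.
For S: α = {A3}, β = {else, then A1, A4 else then, if}. Rewrite as S → β S' and S' → α S' | ε.

S -> else S' | then A1 S' | A4 else then S' | if S'; A3 -> if if | else; A4 -> if | else; A1 -> then | then else S | then then | if A3; S' -> A3 S' | eps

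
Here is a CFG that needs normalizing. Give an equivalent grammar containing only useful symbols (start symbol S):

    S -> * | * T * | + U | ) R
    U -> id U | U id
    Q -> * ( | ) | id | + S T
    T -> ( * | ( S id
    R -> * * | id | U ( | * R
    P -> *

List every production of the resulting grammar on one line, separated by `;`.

S -> * | * T * | ) R; T -> ( * | ( S id; R -> * * | id | * R

Generating nonterminals: {P, Q, R, S, T}.
Reachable from S after that: {R, S, T}.
Removed useless symbols: {P, Q, U} and every production mentioning them.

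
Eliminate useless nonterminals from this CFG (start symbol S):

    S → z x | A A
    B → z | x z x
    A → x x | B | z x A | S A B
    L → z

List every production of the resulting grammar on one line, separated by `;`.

Generating nonterminals: {A, B, L, S}.
Reachable from S after that: {A, B, S}.
Removed useless symbols: {L} and every production mentioning them.

S → z x | A A; B → z | x z x; A → x x | B | z x A | S A B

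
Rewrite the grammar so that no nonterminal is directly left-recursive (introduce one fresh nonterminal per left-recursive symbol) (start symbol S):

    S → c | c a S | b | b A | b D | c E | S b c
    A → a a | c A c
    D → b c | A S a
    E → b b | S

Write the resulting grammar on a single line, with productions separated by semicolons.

Directly left-recursive nonterminal: S.
For S: α = {b c}, β = {c, c a S, b, b A, b D, c E}. Rewrite as S → β S' and S' → α S' | ε.

S → c S' | c a S S' | b S' | b A S' | b D S' | c E S'; A → a a | c A c; D → b c | A S a; E → b b | S; S' → b c S' | ε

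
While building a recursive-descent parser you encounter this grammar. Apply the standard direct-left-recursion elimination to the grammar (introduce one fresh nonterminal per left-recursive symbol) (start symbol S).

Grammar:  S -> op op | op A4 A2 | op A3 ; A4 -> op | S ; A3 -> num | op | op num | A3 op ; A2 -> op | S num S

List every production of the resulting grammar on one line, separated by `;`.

S -> op op | op A4 A2 | op A3; A4 -> op | S; A3 -> num A3' | op A3' | op num A3'; A2 -> op | S num S; A3' -> op A3' | ε

A3 is directly left-recursive.
For A3: α = {op}, β = {num, op, op num}. Rewrite as A3 → β A3' and A3' → α A3' | ε.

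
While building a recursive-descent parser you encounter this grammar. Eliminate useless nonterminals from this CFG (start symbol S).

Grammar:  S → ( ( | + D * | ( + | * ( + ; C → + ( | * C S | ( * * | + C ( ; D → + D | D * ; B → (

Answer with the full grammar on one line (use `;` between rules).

S → ( ( | ( + | * ( +

Generating nonterminals: {B, C, S}.
Reachable from S after that: {S}.
Removed useless symbols: {B, C, D} and every production mentioning them.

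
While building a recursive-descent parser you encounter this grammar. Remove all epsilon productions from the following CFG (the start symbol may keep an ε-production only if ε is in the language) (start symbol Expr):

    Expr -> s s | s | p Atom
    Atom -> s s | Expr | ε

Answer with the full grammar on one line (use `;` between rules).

Expr -> s s | s | p Atom | p; Atom -> s s | Expr

Nullable nonterminals: {Atom}.
ε ∉ L(G), so no ε-production is kept.
For each production, add variants omitting each subset of nullable occurrences: Expr → p Atom gives p Atom | p.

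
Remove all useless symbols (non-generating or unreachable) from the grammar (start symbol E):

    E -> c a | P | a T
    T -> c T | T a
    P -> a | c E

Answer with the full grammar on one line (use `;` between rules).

Generating nonterminals: {E, P}.
Reachable from E after that: {E, P}.
Removed useless symbols: {T} and every production mentioning them.

E -> c a | P; P -> a | c E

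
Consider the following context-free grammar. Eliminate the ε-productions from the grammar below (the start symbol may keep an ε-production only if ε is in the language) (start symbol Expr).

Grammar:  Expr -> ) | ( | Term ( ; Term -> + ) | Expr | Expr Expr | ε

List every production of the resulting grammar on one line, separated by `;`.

Expr -> ) | ( | Term (; Term -> + ) | Expr | Expr Expr

Nullable nonterminals: {Term}.
ε ∉ L(G), so no ε-production is kept.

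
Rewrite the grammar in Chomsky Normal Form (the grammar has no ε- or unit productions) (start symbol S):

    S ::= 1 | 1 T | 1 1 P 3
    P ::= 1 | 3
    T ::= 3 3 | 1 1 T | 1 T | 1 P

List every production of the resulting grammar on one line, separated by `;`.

Introduce a nonterminal for each terminal appearing in a rule of length ≥ 2: X1 → 1, X2 → 3.
Binarize each right-hand side of length ≥ 3 by chaining fresh nonterminals (Y1, Y2, …): affected rules were S → X1 X1 P X2; T → X1 X1 T.

S ::= 1 | X1 T | X1 Y1; P ::= 1 | 3; T ::= X2 X2 | X1 Y3 | X1 T | X1 P; X1 ::= 1; X2 ::= 3; Y1 ::= X1 Y2; Y2 ::= P X2; Y3 ::= X1 T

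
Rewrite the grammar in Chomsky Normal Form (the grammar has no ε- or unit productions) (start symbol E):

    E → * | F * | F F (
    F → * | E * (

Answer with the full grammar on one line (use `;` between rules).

Introduce a nonterminal for each terminal appearing in a rule of length ≥ 2: X1 → *, X2 → (.
Binarize each right-hand side of length ≥ 3 by chaining fresh nonterminals (Y1, Y2, …): affected rules were E → F F X2; F → E X1 X2.

E → * | F X1 | F Y1; F → * | E Y2; X1 → *; X2 → (; Y1 → F X2; Y2 → X1 X2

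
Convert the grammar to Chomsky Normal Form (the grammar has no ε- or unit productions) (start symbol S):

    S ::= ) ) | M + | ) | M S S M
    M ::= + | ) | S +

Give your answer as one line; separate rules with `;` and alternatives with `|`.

S ::= X1 X1 | M X2 | ) | M Y1; M ::= + | ) | S X2; X1 ::= ); X2 ::= +; Y1 ::= S Y2; Y2 ::= S M

Introduce a nonterminal for each terminal appearing in a rule of length ≥ 2: X1 → ), X2 → +.
Binarize each right-hand side of length ≥ 3 by chaining fresh nonterminals (Y1, Y2, …): affected rules were S → M S S M.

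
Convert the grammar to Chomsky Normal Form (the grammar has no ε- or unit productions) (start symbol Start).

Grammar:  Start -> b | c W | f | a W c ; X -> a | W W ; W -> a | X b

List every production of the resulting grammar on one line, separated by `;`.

Introduce a nonterminal for each terminal appearing in a rule of length ≥ 2: X1 → c, X2 → a, X3 → b.
Binarize each right-hand side of length ≥ 3 by chaining fresh nonterminals (Y1, Y2, …): affected rules were Start → X2 W X1.

Start -> b | X1 W | f | X2 Y1; X -> a | W W; W -> a | X X3; X1 -> c; X2 -> a; X3 -> b; Y1 -> W X1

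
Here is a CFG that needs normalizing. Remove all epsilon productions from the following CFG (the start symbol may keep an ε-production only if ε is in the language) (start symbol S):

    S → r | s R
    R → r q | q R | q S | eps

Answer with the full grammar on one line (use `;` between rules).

The nullable symbols are {R}.
ε ∉ L(G), so no ε-production is kept.
Expand every rule over subsets of its nullable positions: S → s R gives s R | s. R → q R gives q R | q.

S → r | s R | s; R → r q | q R | q | q S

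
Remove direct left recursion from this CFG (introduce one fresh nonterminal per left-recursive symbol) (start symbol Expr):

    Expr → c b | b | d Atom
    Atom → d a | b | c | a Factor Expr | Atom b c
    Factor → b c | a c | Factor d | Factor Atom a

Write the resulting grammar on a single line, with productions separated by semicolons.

Atom, Factor are directly left-recursive.
For Atom: α = {b c}, β = {d a, b, c, a Factor Expr}. Rewrite as Atom → β Atom1 and Atom1 → α Atom1 | ε.
For Factor: α = {d, Atom a}, β = {b c, a c}. Rewrite as Factor → β Factor1 and Factor1 → α Factor1 | ε.

Expr → c b | b | d Atom; Atom → d a Atom1 | b Atom1 | c Atom1 | a Factor Expr Atom1; Factor → b c Factor1 | a c Factor1; Atom1 → b c Atom1 | ε; Factor1 → d Factor1 | Atom a Factor1 | ε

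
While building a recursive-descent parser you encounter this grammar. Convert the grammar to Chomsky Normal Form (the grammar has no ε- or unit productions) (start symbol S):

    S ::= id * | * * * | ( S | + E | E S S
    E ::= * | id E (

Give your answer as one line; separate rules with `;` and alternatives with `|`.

Introduce a nonterminal for each terminal appearing in a rule of length ≥ 2: X1 → id, X2 → *, X3 → (, X4 → +.
Binarize each right-hand side of length ≥ 3 by chaining fresh nonterminals (Y1, Y2, …): affected rules were S → X2 X2 X2; S → E S S; E → X1 E X3.

S ::= X1 X2 | X2 Y1 | X3 S | X4 E | E Y2; E ::= * | X1 Y3; X1 ::= id; X2 ::= *; X3 ::= (; X4 ::= +; Y1 ::= X2 X2; Y2 ::= S S; Y3 ::= E X3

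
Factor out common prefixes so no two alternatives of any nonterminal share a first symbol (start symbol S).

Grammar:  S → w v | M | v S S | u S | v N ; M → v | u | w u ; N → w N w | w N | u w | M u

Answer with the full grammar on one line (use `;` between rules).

S has alternatives sharing prefix 'v': factor to S → v S' with S' → S S | N.
N has alternatives sharing prefix 'w N': factor to N → w N N' with N' → w | ε.

S → w v | M | u S | v S'; M → v | u | w u; N → u w | M u | w N N'; S' → S S | N; N' → w | ε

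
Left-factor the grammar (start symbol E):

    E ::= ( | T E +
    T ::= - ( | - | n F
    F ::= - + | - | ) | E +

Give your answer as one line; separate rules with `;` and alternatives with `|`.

T has alternatives sharing prefix '-': factor to T → - T' with T' → ( | ε.
F has alternatives sharing prefix '-': factor to F → - F' with F' → + | ε.

E ::= ( | T E +; T ::= n F | - T'; F ::= ) | E + | - F'; T' ::= ( | epsilon; F' ::= + | epsilon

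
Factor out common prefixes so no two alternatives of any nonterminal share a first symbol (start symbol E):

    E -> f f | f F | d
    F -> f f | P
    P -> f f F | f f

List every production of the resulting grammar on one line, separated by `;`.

E -> d | f E'; F -> f f | P; P -> f f P'; E' -> f | F; P' -> F | ε

E has alternatives sharing prefix 'f': factor to E → f E' with E' → f | F.
P has alternatives sharing prefix 'f f': factor to P → f f P' with P' → F | ε.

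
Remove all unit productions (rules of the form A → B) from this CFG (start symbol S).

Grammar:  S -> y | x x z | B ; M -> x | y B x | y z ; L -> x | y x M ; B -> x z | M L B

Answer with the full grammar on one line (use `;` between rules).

S -> x z | M L B | y | x x z; M -> x | y B x | y z; L -> x | y x M; B -> x z | M L B

Unit pairs: S ⇒* {B}.
For every A with A ⇒* B via unit rules, add B's non-unit alternatives to A; then delete every rule of the form X → Y.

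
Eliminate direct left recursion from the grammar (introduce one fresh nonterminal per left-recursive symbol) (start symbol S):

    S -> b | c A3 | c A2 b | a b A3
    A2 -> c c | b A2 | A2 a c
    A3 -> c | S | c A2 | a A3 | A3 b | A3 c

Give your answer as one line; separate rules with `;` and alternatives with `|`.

Left recursion appears on A2, A3.
For A2: α = {a c}, β = {c c, b A2}. Rewrite as A2 → β A2' and A2' → α A2' | ε.
For A3: α = {b, c}, β = {c, S, c A2, a A3}. Rewrite as A3 → β A3' and A3' → α A3' | ε.

S -> b | c A3 | c A2 b | a b A3; A2 -> c c A2' | b A2 A2'; A3 -> c A3' | S A3' | c A2 A3' | a A3 A3'; A2' -> a c A2' | ε; A3' -> b A3' | c A3' | ε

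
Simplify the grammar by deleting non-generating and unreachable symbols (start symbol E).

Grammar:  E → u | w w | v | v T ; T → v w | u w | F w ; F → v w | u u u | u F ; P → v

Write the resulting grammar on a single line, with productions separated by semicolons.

E → u | w w | v | v T; T → v w | u w | F w; F → v w | u u u | u F

Generating nonterminals: {E, F, P, T}.
Reachable from E after that: {E, F, T}.
Removed useless symbols: {P} and every production mentioning them.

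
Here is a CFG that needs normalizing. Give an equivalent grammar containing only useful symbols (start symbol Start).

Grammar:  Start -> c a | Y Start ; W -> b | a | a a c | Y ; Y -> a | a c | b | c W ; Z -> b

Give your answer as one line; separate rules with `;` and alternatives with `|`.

Generating nonterminals: {Start, W, Y, Z}.
Reachable from Start after that: {Start, W, Y}.
Removed useless symbols: {Z} and every production mentioning them.

Start -> c a | Y Start; W -> b | a | a a c | Y; Y -> a | a c | b | c W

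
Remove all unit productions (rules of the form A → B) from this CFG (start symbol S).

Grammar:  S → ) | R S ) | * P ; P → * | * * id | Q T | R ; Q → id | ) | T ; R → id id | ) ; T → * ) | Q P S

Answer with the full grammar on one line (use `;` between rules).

Unit pairs: P ⇒* {R}; Q ⇒* {T}.
Replace each nonterminal's rules with the union of the non-unit rules of every nonterminal it unit-derives.

S → ) | R S ) | * P; P → * | * * id | Q T | id id | ); Q → id | ) | * ) | Q P S; R → id id | ); T → * ) | Q P S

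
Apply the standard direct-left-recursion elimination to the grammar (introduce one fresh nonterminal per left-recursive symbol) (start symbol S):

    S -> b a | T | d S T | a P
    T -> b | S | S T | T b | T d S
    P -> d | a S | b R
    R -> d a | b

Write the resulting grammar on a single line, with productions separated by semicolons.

T is directly left-recursive.
For T: α = {b, d S}, β = {b, S, S T}. Rewrite as T → β T' and T' → α T' | ε.

S -> b a | T | d S T | a P; T -> b T' | S T' | S T T'; P -> d | a S | b R; R -> d a | b; T' -> b T' | d S T' | ε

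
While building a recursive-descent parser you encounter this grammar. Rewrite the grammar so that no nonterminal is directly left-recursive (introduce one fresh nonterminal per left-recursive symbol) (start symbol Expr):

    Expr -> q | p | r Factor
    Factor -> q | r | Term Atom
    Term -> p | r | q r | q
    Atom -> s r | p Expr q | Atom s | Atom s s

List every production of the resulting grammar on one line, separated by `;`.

Left recursion appears on Atom.
For Atom: α = {s, s s}, β = {s r, p Expr q}. Rewrite as Atom → β Atom1 and Atom1 → α Atom1 | ε.

Expr -> q | p | r Factor; Factor -> q | r | Term Atom; Term -> p | r | q r | q; Atom -> s r Atom1 | p Expr q Atom1; Atom1 -> s Atom1 | s s Atom1 | ε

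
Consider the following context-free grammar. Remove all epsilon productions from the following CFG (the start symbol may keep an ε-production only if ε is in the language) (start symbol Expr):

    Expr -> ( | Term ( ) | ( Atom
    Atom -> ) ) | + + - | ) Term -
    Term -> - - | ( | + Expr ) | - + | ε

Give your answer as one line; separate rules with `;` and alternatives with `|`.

Expr -> ( | Term ( ) | ( ) | ( Atom; Atom -> ) ) | + + - | ) Term - | ) -; Term -> - - | ( | + Expr ) | - +

Nullable nonterminals: {Term}.
ε ∉ L(G), so no ε-production is kept.
For each production, add variants omitting each subset of nullable occurrences: Expr → Term ( ) gives Term ( ) | ( ). Atom → ) Term - gives ) Term - | ) -.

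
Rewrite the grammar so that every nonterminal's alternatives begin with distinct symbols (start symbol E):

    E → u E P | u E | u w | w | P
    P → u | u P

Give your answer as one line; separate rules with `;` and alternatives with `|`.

E has alternatives sharing prefix 'u': factor to E → u E' with E' → E P | E | w.
P has alternatives sharing prefix 'u': factor to P → u P' with P' → ε | P.
E' has alternatives sharing prefix 'E': factor to E' → E E'' with E'' → P | ε.

E → w | P | u E'; P → u P'; E' → w | E E''; P' → ε | P; E'' → P | ε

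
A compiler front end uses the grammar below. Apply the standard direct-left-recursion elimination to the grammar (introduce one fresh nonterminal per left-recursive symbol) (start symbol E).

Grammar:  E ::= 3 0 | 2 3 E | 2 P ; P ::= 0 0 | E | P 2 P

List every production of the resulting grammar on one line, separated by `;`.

E ::= 3 0 | 2 3 E | 2 P; P ::= 0 0 P' | E P'; P' ::= 2 P P' | ε

P is directly left-recursive.
For P: α = {2 P}, β = {0 0, E}. Rewrite as P → β P' and P' → α P' | ε.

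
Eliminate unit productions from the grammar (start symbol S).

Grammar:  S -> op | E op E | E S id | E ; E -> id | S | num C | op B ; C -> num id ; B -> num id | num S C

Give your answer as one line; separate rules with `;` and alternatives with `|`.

Unit pairs: E ⇒* {S}; S ⇒* {E}.
For every A with A ⇒* B via unit rules, add B's non-unit alternatives to A; then delete every rule of the form X → Y.

S -> id | num C | op B | op | E op E | E S id; E -> id | num C | op B | op | E op E | E S id; C -> num id; B -> num id | num S C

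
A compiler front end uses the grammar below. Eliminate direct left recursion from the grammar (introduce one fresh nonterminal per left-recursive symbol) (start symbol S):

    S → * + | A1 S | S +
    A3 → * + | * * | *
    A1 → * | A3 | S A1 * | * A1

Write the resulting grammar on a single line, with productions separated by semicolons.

S → * + S' | A1 S S'; A3 → * + | * * | *; A1 → * | A3 | S A1 * | * A1; S' → + S' | ε

S is directly left-recursive.
For S: α = {+}, β = {* +, A1 S}. Rewrite as S → β S' and S' → α S' | ε.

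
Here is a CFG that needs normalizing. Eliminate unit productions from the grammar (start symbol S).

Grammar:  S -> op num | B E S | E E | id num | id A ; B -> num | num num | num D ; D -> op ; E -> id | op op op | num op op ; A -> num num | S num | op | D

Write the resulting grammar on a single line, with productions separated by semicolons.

S -> op num | B E S | E E | id num | id A; B -> num | num num | num D; D -> op; E -> id | op op op | num op op; A -> op | num num | S num

Unit pairs: A ⇒* {D}.
For every A with A ⇒* B via unit rules, add B's non-unit alternatives to A; then delete every rule of the form X → Y.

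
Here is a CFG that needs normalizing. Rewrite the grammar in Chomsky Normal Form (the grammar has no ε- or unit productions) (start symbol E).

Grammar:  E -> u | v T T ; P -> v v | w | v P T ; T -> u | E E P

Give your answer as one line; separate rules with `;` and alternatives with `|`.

E -> u | X1 Y1; P -> X1 X1 | w | X1 Y2; T -> u | E Y3; X1 -> v; Y1 -> T T; Y2 -> P T; Y3 -> E P

Introduce a nonterminal for each terminal appearing in a rule of length ≥ 2: X1 → v.
Binarize each right-hand side of length ≥ 3 by chaining fresh nonterminals (Y1, Y2, …): affected rules were E → X1 T T; P → X1 P T; T → E E P.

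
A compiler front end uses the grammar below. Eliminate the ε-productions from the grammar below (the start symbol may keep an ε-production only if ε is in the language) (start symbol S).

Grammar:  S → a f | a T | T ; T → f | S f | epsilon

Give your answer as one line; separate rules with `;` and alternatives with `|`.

S → a f | a T | a | T | epsilon; T → f | S f

Nullable nonterminals: {S, T}.
ε ∈ L(G) since S is nullable, so keep S → ε.
Expand every rule over subsets of its nullable positions: S → a T gives a T | a.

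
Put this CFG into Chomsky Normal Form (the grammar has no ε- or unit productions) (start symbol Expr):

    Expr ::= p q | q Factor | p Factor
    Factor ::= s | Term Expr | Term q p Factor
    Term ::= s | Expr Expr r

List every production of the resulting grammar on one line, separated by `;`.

Expr ::= X1 X2 | X2 Factor | X1 Factor; Factor ::= s | Term Expr | Term Y1; Term ::= s | Expr Y3; X1 ::= p; X2 ::= q; X3 ::= r; Y1 ::= X2 Y2; Y2 ::= X1 Factor; Y3 ::= Expr X3

Introduce a nonterminal for each terminal appearing in a rule of length ≥ 2: X1 → p, X2 → q, X3 → r.
Binarize each right-hand side of length ≥ 3 by chaining fresh nonterminals (Y1, Y2, …): affected rules were Factor → Term X2 X1 Factor; Term → Expr Expr X3.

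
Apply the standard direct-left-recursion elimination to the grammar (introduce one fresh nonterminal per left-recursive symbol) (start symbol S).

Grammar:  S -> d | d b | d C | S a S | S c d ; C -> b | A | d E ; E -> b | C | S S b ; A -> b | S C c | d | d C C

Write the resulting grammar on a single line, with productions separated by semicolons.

S -> d S' | d b S' | d C S'; C -> b | A | d E; E -> b | C | S S b; A -> b | S C c | d | d C C; S' -> a S S' | c d S' | ε

Directly left-recursive nonterminal: S.
For S: α = {a S, c d}, β = {d, d b, d C}. Rewrite as S → β S' and S' → α S' | ε.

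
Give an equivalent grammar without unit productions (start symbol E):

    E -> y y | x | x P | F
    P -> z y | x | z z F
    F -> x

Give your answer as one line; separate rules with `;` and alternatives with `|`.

Unit pairs: E ⇒* {F}.
For each unit pair (A, B), copy every non-unit production of B to A, then drop all unit productions.

E -> y y | x | x P; P -> z y | x | z z F; F -> x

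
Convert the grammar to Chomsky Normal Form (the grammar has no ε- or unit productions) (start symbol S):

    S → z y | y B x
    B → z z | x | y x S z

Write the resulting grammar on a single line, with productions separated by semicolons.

S → X1 X2 | X2 Y1; B → X1 X1 | x | X2 Y2; X1 → z; X2 → y; X3 → x; Y1 → B X3; Y2 → X3 Y3; Y3 → S X1

Introduce a nonterminal for each terminal appearing in a rule of length ≥ 2: X1 → z, X2 → y, X3 → x.
Binarize each right-hand side of length ≥ 3 by chaining fresh nonterminals (Y1, Y2, …): affected rules were S → X2 B X3; B → X2 X3 S X1.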